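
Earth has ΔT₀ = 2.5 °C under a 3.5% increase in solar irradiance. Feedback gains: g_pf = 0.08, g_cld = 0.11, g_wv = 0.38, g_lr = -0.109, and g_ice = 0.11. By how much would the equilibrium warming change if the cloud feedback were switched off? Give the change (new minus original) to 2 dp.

Original: g = 0.571, ΔT = 2.5/(1−0.571) = 5.8275 °C.
Without cloud: g' = 0.461, ΔT' = 2.5/(1−0.461) = 4.6382 °C.
Change = 4.6382 − 5.8275 = -1.19 °C.

-1.19 °C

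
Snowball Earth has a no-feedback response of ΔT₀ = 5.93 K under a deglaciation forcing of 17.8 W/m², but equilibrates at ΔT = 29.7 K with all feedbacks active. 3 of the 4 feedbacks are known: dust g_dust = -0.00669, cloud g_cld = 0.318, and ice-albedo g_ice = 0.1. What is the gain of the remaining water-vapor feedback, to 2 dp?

Amplification A = ΔT/ΔT₀ = 29.7/5.93 = 5.008.
Total gain g = 1 − 1/A = 1 − 1/5.008 = 0.8003.
Known gains sum to -0.00669 + 0.318 + 0.1 = 0.41131.
g_wv = 0.8003 − 0.41131 = 0.39.

0.39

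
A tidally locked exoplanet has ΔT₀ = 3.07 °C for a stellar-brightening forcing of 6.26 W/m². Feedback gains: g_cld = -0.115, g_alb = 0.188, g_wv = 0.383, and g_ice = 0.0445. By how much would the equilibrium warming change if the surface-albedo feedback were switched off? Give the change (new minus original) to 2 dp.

-1.68 °C

Original: g = 0.5005, ΔT = 3.07/(1−0.5005) = 6.1461 °C.
Without surface-albedo: g' = 0.3125, ΔT' = 3.07/(1−0.3125) = 4.4655 °C.
Change = 4.4655 − 6.1461 = -1.68 °C.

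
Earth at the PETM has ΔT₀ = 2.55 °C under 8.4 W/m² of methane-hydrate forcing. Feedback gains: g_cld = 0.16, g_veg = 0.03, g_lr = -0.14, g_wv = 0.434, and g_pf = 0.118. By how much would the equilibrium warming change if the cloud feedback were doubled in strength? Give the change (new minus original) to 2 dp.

Original: g = 0.602, ΔT = 2.55/(1−0.602) = 6.4070 °C.
With doubled cloud: g' = 0.762, ΔT' = 2.55/(1−0.762) = 10.7143 °C.
Change = 10.7143 − 6.4070 = 4.31 °C.

4.31 °C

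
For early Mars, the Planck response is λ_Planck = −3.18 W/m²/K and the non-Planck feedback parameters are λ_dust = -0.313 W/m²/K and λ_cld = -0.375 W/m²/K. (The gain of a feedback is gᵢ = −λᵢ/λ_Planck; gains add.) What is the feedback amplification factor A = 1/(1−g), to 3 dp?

Convert to gains: g_dust = -0.313/3.18 = -0.09843; g_cld = -0.375/3.18 = -0.1179.
Total gain g = -0.21633.
A = 1/(1 + 0.21633) = 0.822.

0.822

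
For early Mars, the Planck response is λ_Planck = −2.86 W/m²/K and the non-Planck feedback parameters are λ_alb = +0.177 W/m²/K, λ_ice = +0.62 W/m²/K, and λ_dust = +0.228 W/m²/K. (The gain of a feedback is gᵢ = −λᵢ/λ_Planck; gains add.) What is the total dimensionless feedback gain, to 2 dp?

0.36

Convert to gains: g_alb = 0.177/2.86 = 0.06189; g_ice = 0.62/2.86 = 0.2168; g_dust = 0.228/2.86 = 0.07972.
Total gain g = 0.35841.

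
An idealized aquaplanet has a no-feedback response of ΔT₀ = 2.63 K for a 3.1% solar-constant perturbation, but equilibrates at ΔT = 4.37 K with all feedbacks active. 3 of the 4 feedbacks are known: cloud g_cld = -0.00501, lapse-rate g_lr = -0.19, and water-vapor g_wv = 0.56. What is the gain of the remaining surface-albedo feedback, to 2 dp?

0.03

Amplification A = ΔT/ΔT₀ = 4.37/2.63 = 1.662.
Total gain g = 1 − 1/A = 1 − 1/1.662 = 0.3983.
Known gains sum to -0.00501 − 0.19 + 0.56 = 0.36499.
g_alb = 0.3983 − 0.36499 = 0.03.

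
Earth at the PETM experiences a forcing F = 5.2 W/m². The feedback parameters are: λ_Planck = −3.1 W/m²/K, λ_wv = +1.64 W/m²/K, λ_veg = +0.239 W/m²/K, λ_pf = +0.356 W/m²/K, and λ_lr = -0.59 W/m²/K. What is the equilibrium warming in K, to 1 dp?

Net feedback parameter λ = (−3.1) + (+1.64) + (+0.239) + (+0.356) + (-0.59) = -1.455 W/m²/K.
ΔT = −F/λ = −5.2/(-1.455) = 3.6 K.

3.6 K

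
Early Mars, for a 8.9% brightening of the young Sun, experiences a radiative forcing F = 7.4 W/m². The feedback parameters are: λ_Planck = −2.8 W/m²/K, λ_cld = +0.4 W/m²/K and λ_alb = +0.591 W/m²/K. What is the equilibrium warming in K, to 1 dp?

4.1 K

Net feedback parameter λ = (−2.8) + (+0.4) + (+0.591) = -1.809 W/m²/K.
ΔT = −F/λ = −7.4/(-1.809) = 4.1 K.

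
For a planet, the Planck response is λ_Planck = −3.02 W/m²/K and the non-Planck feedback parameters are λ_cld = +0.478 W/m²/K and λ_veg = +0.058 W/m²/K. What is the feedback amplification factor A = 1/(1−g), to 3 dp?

1.216

Convert to gains: g_cld = 0.478/3.02 = 0.1583; g_veg = 0.058/3.02 = 0.01921.
Total gain g = 0.17751.
A = 1/(1 − 0.17751) = 1.216.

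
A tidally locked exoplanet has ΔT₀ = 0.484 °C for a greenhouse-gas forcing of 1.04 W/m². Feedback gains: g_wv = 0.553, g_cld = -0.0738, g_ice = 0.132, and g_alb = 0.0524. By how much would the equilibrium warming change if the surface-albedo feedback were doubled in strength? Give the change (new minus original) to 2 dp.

0.27 °C

Original: g = 0.6636, ΔT = 0.484/(1−0.6636) = 1.4388 °C.
With doubled surface-albedo: g' = 0.716, ΔT' = 0.484/(1−0.716) = 1.7042 °C.
Change = 1.7042 − 1.4388 = 0.27 °C.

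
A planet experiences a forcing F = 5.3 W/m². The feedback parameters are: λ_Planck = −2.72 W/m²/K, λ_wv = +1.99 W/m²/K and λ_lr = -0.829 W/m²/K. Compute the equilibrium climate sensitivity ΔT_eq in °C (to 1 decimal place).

3.4 °C

Net feedback parameter λ = (−2.72) + (+1.99) + (-0.829) = -1.559 W/m²/K.
ΔT = −F/λ = −5.3/(-1.559) = 3.4 °C.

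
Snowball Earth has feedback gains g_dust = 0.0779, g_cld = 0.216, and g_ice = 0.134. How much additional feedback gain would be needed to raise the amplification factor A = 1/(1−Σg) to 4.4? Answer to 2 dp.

0.34

Current total gain = 0.4279.
Target gain for A = 4.4: g* = 1 − 1/4.4 = 0.7727.
Additional gain needed = 0.7727 − 0.4279 = 0.34.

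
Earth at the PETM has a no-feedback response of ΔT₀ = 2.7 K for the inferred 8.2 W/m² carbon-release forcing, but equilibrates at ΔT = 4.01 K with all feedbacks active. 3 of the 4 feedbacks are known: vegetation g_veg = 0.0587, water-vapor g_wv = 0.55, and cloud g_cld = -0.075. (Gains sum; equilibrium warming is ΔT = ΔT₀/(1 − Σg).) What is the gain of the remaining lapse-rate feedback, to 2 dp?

-0.21

Amplification A = ΔT/ΔT₀ = 4.01/2.7 = 1.485.
Total gain g = 1 − 1/A = 1 − 1/1.485 = 0.3266.
Known gains sum to 0.0587 + 0.55 − 0.075 = 0.5337.
g_lr = 0.3266 − 0.5337 = -0.21.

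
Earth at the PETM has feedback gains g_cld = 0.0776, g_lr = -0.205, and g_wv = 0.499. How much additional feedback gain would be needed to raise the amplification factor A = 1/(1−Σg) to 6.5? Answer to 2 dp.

Current total gain = 0.3716.
Target gain for A = 6.5: g* = 1 − 1/6.5 = 0.8462.
Additional gain needed = 0.8462 − 0.3716 = 0.47.

0.47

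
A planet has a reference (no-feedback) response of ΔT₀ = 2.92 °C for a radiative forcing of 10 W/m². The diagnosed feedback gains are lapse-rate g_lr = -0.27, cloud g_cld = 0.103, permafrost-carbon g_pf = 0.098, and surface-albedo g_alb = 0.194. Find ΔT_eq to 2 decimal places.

Total gain g = -0.27 + 0.103 + 0.098 + 0.194 = 0.125.
Amplification A = 1/(1 − 0.125) = 1.143.
ΔT = 2.92 × 1.143 = 3.34 °C.

3.34 °C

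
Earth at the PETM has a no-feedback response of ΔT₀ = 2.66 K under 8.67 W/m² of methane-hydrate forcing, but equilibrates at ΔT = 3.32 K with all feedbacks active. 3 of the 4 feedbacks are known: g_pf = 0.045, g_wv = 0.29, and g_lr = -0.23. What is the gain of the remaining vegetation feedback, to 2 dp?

Amplification A = ΔT/ΔT₀ = 3.32/2.66 = 1.248.
Total gain g = 1 − 1/A = 1 − 1/1.248 = 0.1987.
Known gains sum to 0.045 + 0.29 − 0.23 = 0.105.
g_veg = 0.1987 − 0.105 = 0.09.

0.09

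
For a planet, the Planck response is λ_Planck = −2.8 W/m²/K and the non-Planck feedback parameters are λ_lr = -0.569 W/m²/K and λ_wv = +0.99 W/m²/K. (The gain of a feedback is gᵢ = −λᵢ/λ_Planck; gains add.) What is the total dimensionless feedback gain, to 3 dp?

Convert to gains: g_lr = -0.569/2.8 = -0.2032; g_wv = 0.99/2.8 = 0.3536.
Total gain g = 0.1504.

0.150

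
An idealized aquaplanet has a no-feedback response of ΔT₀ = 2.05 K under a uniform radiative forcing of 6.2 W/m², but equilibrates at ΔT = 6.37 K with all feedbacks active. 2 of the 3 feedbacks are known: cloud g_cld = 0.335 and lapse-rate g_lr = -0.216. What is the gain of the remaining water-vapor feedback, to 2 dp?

0.56

Amplification A = ΔT/ΔT₀ = 6.37/2.05 = 3.107.
Total gain g = 1 − 1/A = 1 − 1/3.107 = 0.6781.
Known gains sum to 0.335 − 0.216 = 0.119.
g_wv = 0.6781 − 0.119 = 0.56.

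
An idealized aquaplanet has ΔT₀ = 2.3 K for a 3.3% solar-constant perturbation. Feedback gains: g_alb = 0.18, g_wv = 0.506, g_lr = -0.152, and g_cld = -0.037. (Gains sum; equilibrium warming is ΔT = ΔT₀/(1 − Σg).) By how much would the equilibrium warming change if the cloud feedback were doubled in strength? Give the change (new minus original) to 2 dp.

-0.31 K

Original: g = 0.497, ΔT = 2.3/(1−0.497) = 4.5726 K.
With doubled cloud: g' = 0.46, ΔT' = 2.3/(1−0.46) = 4.2593 K.
Change = 4.2593 − 4.5726 = -0.31 K.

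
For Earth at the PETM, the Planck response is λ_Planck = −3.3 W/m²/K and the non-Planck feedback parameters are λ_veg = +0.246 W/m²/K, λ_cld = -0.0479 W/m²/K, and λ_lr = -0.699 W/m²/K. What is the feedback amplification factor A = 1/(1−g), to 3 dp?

Convert to gains: g_veg = 0.246/3.3 = 0.07455; g_cld = -0.0479/3.3 = -0.01452; g_lr = -0.699/3.3 = -0.2118.
Total gain g = -0.15177.
A = 1/(1 + 0.15177) = 0.868.

0.868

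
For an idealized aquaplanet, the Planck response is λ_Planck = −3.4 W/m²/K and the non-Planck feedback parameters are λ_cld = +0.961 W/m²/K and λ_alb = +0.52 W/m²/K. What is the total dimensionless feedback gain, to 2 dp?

Convert to gains: g_cld = 0.961/3.4 = 0.2826; g_alb = 0.52/3.4 = 0.1529.
Total gain g = 0.4355.

0.44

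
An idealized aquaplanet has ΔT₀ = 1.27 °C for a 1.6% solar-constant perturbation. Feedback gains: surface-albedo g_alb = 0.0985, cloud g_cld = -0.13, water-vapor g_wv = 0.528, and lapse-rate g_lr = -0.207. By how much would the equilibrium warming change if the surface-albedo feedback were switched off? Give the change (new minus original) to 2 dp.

-0.22 °C

Original: g = 0.2895, ΔT = 1.27/(1−0.2895) = 1.7875 °C.
Without surface-albedo: g' = 0.191, ΔT' = 1.27/(1−0.191) = 1.5698 °C.
Change = 1.5698 − 1.7875 = -0.22 °C.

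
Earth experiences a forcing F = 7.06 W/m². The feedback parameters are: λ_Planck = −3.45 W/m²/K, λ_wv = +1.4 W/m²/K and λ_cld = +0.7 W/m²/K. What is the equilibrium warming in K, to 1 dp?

Net feedback parameter λ = (−3.45) + (+1.4) + (+0.7) = -1.35 W/m²/K.
ΔT = −F/λ = −7.06/(-1.35) = 5.2 K.

5.2 K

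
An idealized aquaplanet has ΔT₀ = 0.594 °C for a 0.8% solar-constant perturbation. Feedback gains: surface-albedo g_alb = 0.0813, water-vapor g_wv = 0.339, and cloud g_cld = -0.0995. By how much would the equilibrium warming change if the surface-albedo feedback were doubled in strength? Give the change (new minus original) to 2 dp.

0.12 °C

Original: g = 0.3208, ΔT = 0.594/(1−0.3208) = 0.8746 °C.
With doubled surface-albedo: g' = 0.4021, ΔT' = 0.594/(1−0.4021) = 0.9935 °C.
Change = 0.9935 − 0.8746 = 0.12 °C.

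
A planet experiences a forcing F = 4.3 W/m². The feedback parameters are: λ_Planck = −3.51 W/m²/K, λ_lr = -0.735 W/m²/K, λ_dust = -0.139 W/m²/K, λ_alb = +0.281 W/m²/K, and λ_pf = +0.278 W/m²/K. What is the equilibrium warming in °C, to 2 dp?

Net feedback parameter λ = (−3.51) + (-0.735) + (-0.139) + (+0.281) + (+0.278) = -3.825 W/m²/K.
ΔT = −F/λ = −4.3/(-3.825) = 1.12 °C.

1.12 °C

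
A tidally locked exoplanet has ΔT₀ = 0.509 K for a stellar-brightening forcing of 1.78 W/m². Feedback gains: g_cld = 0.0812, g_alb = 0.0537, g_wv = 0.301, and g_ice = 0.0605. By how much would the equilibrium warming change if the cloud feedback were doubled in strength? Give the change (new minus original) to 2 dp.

Original: g = 0.4964, ΔT = 0.509/(1−0.4964) = 1.0107 K.
With doubled cloud: g' = 0.5776, ΔT' = 0.509/(1−0.5776) = 1.2050 K.
Change = 1.2050 − 1.0107 = 0.19 K.

0.19 K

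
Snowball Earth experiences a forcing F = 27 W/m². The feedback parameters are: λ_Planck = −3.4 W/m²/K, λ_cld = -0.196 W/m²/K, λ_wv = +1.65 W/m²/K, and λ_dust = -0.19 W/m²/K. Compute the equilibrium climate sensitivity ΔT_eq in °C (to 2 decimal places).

12.64 °C

Net feedback parameter λ = (−3.4) + (-0.196) + (+1.65) + (-0.19) = -2.136 W/m²/K.
ΔT = −F/λ = −27/(-2.136) = 12.64 °C.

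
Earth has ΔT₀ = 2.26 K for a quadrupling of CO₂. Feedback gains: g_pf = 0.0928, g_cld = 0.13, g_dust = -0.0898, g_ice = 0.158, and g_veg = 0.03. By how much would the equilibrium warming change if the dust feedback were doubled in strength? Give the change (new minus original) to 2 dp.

-0.39 K

Original: g = 0.321, ΔT = 2.26/(1−0.321) = 3.3284 K.
With doubled dust: g' = 0.2312, ΔT' = 2.26/(1−0.2312) = 2.9396 K.
Change = 2.9396 − 3.3284 = -0.39 K.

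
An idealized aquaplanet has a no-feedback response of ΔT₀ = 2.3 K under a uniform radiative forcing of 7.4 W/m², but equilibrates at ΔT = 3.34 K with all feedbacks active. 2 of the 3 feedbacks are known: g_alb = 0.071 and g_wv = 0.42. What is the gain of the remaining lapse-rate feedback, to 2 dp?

Amplification A = ΔT/ΔT₀ = 3.34/2.3 = 1.452.
Total gain g = 1 − 1/A = 1 − 1/1.452 = 0.3113.
Known gains sum to 0.071 + 0.42 = 0.491.
g_lr = 0.3113 − 0.491 = -0.18.

-0.18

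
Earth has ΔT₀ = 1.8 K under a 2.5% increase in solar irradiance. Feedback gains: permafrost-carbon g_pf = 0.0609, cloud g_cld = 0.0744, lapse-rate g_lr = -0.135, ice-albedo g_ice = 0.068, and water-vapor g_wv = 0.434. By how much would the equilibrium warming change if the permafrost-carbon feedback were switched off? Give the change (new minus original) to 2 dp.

-0.39 K

Original: g = 0.5023, ΔT = 1.8/(1−0.5023) = 3.6166 K.
Without permafrost-carbon: g' = 0.4414, ΔT' = 1.8/(1−0.4414) = 3.2223 K.
Change = 3.2223 − 3.6166 = -0.39 K.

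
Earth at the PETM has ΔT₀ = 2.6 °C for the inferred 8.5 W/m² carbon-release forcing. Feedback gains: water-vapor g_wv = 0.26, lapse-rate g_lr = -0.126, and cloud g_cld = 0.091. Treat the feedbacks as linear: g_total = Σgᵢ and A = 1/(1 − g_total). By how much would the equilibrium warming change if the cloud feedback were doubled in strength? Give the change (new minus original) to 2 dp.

Original: g = 0.225, ΔT = 2.6/(1−0.225) = 3.3548 °C.
With doubled cloud: g' = 0.316, ΔT' = 2.6/(1−0.316) = 3.8012 °C.
Change = 3.8012 − 3.3548 = 0.45 °C.

0.45 °C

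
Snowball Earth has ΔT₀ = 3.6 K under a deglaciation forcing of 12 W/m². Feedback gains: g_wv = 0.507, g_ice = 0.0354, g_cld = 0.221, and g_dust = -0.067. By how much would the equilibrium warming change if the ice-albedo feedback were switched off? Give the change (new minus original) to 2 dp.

Original: g = 0.6964, ΔT = 3.6/(1−0.6964) = 11.8577 K.
Without ice-albedo: g' = 0.661, ΔT' = 3.6/(1−0.661) = 10.6195 K.
Change = 10.6195 − 11.8577 = -1.24 K.

-1.24 K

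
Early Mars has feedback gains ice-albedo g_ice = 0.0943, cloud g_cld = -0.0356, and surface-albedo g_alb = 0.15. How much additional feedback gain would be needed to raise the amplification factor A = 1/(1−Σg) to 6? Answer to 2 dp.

0.62

Current total gain = 0.2087.
Target gain for A = 6: g* = 1 − 1/6 = 0.8333.
Additional gain needed = 0.8333 − 0.2087 = 0.62.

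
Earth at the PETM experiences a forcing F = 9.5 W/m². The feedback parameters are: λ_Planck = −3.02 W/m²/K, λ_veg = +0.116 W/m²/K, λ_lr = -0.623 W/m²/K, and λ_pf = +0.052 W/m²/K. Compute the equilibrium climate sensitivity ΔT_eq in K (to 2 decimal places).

2.73 K

Net feedback parameter λ = (−3.02) + (+0.116) + (-0.623) + (+0.052) = -3.475 W/m²/K.
ΔT = −F/λ = −9.5/(-3.475) = 2.73 K.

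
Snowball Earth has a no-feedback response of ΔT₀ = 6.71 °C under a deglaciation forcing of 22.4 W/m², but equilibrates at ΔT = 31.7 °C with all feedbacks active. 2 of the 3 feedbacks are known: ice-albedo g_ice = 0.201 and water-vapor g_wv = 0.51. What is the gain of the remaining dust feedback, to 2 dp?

0.08

Amplification A = ΔT/ΔT₀ = 31.7/6.71 = 4.724.
Total gain g = 1 − 1/A = 1 − 1/4.724 = 0.7883.
Known gains sum to 0.201 + 0.51 = 0.711.
g_dust = 0.7883 − 0.711 = 0.08.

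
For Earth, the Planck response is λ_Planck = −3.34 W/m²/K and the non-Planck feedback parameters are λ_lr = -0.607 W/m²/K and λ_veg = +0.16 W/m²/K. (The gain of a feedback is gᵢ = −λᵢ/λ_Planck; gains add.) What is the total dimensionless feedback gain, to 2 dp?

-0.13

Convert to gains: g_lr = -0.607/3.34 = -0.1817; g_veg = 0.16/3.34 = 0.0479.
Total gain g = -0.1338.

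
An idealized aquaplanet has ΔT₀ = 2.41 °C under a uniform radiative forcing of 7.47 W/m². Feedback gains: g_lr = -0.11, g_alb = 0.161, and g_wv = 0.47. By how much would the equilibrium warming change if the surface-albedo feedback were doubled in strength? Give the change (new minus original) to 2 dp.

2.55 °C

Original: g = 0.521, ΔT = 2.41/(1−0.521) = 5.0313 °C.
With doubled surface-albedo: g' = 0.682, ΔT' = 2.41/(1−0.682) = 7.5786 °C.
Change = 7.5786 − 5.0313 = 2.55 °C.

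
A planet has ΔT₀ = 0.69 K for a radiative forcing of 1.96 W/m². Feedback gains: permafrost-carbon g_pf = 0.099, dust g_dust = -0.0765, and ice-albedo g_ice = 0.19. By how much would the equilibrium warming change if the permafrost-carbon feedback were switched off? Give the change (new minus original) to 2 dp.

Original: g = 0.2125, ΔT = 0.69/(1−0.2125) = 0.8762 K.
Without permafrost-carbon: g' = 0.1135, ΔT' = 0.69/(1−0.1135) = 0.7783 K.
Change = 0.7783 − 0.8762 = -0.10 K.

-0.10 K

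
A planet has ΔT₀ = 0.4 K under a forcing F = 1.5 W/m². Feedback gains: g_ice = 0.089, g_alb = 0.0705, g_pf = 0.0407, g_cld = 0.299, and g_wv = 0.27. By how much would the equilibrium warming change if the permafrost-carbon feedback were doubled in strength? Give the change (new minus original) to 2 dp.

0.37 K

Original: g = 0.7692, ΔT = 0.4/(1−0.7692) = 1.7331 K.
With doubled permafrost-carbon: g' = 0.8099, ΔT' = 0.4/(1−0.8099) = 2.1042 K.
Change = 2.1042 − 1.7331 = 0.37 K.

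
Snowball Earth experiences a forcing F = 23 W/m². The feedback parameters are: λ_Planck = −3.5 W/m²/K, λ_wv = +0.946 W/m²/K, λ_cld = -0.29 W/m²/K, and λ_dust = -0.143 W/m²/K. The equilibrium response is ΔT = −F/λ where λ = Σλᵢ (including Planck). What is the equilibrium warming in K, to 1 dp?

Net feedback parameter λ = (−3.5) + (+0.946) + (-0.29) + (-0.143) = -2.987 W/m²/K.
ΔT = −F/λ = −23/(-2.987) = 7.7 K.

7.7 K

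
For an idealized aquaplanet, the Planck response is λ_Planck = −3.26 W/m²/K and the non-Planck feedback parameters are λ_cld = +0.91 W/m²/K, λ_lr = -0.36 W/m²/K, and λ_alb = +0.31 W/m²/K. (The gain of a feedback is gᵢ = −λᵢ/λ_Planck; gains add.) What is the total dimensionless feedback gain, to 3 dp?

0.264

Convert to gains: g_cld = 0.91/3.26 = 0.2791; g_lr = -0.36/3.26 = -0.1104; g_alb = 0.31/3.26 = 0.09509.
Total gain g = 0.26379.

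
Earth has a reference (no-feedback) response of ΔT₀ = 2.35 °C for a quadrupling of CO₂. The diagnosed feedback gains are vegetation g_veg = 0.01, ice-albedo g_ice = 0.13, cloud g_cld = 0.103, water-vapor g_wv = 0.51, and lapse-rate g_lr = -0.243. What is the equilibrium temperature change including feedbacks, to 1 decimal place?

4.8 °C

Total gain g = 0.01 + 0.13 + 0.103 + 0.51 − 0.243 = 0.51.
Amplification A = 1/(1 − 0.51) = 2.041.
ΔT = 2.35 × 2.041 = 4.8 °C.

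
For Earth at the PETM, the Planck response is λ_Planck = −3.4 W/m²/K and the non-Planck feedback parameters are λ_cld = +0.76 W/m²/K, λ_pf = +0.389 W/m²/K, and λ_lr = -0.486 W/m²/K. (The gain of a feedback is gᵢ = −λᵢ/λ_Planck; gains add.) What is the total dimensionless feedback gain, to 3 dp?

0.195

Convert to gains: g_cld = 0.76/3.4 = 0.2235; g_pf = 0.389/3.4 = 0.1144; g_lr = -0.486/3.4 = -0.1429.
Total gain g = 0.195.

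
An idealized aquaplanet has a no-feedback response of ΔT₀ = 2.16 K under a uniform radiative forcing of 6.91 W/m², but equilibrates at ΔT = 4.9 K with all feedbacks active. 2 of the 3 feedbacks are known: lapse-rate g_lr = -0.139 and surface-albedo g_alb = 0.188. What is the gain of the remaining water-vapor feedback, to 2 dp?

0.51

Amplification A = ΔT/ΔT₀ = 4.9/2.16 = 2.269.
Total gain g = 1 − 1/A = 1 − 1/2.269 = 0.5593.
Known gains sum to -0.139 + 0.188 = 0.049.
g_wv = 0.5593 − 0.049 = 0.51.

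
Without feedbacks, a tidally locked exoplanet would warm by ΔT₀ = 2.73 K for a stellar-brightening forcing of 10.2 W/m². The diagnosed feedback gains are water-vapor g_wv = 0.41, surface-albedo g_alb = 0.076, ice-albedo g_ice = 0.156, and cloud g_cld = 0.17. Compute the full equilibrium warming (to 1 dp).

Total gain g = 0.41 + 0.076 + 0.156 + 0.17 = 0.812.
Amplification A = 1/(1 − 0.812) = 5.319.
ΔT = 2.73 × 5.319 = 14.5 K.

14.5 K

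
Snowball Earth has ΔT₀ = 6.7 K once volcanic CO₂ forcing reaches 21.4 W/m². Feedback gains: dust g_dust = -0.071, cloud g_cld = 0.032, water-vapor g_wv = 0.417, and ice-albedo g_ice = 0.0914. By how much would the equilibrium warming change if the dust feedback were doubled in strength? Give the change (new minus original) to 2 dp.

-1.49 K

Original: g = 0.4694, ΔT = 6.7/(1−0.4694) = 12.6272 K.
With doubled dust: g' = 0.3984, ΔT' = 6.7/(1−0.3984) = 11.1370 K.
Change = 11.1370 − 12.6272 = -1.49 K.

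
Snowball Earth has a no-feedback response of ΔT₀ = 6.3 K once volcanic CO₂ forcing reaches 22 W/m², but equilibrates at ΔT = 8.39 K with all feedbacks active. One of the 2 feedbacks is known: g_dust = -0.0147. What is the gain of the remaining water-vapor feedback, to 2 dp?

Amplification A = ΔT/ΔT₀ = 8.39/6.3 = 1.332.
Total gain g = 1 − 1/A = 1 − 1/1.332 = 0.2492.
The known gain is -0.0147.
g_wv = 0.2492 + 0.0147 = 0.26.

0.26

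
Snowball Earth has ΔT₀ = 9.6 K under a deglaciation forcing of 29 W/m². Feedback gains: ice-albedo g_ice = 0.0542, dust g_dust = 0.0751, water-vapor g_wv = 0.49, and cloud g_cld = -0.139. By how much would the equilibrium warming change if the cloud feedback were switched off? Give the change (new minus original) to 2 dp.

Original: g = 0.4803, ΔT = 9.6/(1−0.4803) = 18.4722 K.
Without cloud: g' = 0.6193, ΔT' = 9.6/(1−0.6193) = 25.2167 K.
Change = 25.2167 − 18.4722 = 6.74 K.

6.74 K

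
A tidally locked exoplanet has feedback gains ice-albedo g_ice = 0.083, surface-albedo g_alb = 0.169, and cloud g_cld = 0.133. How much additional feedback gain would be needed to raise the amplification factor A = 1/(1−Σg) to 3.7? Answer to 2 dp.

Current total gain = 0.385.
Target gain for A = 3.7: g* = 1 − 1/3.7 = 0.7297.
Additional gain needed = 0.7297 − 0.385 = 0.34.

0.34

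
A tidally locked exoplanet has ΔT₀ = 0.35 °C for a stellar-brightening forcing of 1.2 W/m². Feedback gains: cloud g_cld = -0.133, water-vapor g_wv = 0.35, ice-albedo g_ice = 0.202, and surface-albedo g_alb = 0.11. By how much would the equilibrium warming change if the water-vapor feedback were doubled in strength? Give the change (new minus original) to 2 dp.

2.15 °C

Original: g = 0.529, ΔT = 0.35/(1−0.529) = 0.7431 °C.
With doubled water-vapor: g' = 0.879, ΔT' = 0.35/(1−0.879) = 2.8926 °C.
Change = 2.8926 − 0.7431 = 2.15 °C.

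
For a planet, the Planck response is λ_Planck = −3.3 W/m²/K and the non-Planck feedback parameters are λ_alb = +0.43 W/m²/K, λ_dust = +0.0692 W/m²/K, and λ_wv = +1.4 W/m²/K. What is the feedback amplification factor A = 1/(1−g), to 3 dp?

2.356

Convert to gains: g_alb = 0.43/3.3 = 0.1303; g_dust = 0.0692/3.3 = 0.02097; g_wv = 1.4/3.3 = 0.4242.
Total gain g = 0.57547.
A = 1/(1 − 0.57547) = 2.356.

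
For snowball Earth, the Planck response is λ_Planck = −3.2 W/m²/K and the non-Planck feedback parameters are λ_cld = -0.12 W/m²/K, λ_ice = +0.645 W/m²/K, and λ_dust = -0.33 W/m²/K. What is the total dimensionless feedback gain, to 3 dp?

0.061

Convert to gains: g_cld = -0.12/3.2 = -0.0375; g_ice = 0.645/3.2 = 0.2016; g_dust = -0.33/3.2 = -0.1031.
Total gain g = 0.061.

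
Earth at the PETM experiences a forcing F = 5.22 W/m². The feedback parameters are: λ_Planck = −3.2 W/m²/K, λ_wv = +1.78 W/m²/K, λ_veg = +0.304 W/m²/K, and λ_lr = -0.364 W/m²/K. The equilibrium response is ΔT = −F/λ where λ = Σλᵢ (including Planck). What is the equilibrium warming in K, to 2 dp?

Net feedback parameter λ = (−3.2) + (+1.78) + (+0.304) + (-0.364) = -1.48 W/m²/K.
ΔT = −F/λ = −5.22/(-1.48) = 3.53 K.

3.53 K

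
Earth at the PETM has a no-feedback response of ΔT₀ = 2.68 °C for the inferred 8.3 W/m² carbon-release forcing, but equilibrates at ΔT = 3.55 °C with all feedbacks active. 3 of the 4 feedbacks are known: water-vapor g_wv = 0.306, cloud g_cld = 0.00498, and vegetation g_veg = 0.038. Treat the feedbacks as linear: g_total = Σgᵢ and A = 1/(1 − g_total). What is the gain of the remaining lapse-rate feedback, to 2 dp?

Amplification A = ΔT/ΔT₀ = 3.55/2.68 = 1.325.
Total gain g = 1 − 1/A = 1 − 1/1.325 = 0.2453.
Known gains sum to 0.306 + 0.00498 + 0.038 = 0.34898.
g_lr = 0.2453 − 0.34898 = -0.10.

-0.10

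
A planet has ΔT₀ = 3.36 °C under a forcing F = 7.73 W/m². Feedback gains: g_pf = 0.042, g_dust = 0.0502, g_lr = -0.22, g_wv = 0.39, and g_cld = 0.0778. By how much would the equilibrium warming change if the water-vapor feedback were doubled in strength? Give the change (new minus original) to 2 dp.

Original: g = 0.34, ΔT = 3.36/(1−0.34) = 5.0909 °C.
With doubled water-vapor: g' = 0.73, ΔT' = 3.36/(1−0.73) = 12.4444 °C.
Change = 12.4444 − 5.0909 = 7.35 °C.

7.35 °C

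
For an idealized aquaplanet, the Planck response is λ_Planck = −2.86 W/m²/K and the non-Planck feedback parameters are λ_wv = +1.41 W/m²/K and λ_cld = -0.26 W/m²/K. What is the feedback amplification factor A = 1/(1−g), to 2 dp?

1.67

Convert to gains: g_wv = 1.41/2.86 = 0.493; g_cld = -0.26/2.86 = -0.09091.
Total gain g = 0.40209.
A = 1/(1 − 0.40209) = 1.67.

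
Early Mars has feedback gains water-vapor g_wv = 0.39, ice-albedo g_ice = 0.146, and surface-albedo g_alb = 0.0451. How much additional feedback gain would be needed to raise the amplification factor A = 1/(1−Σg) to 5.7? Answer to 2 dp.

Current total gain = 0.5811.
Target gain for A = 5.7: g* = 1 − 1/5.7 = 0.8246.
Additional gain needed = 0.8246 − 0.5811 = 0.24.

0.24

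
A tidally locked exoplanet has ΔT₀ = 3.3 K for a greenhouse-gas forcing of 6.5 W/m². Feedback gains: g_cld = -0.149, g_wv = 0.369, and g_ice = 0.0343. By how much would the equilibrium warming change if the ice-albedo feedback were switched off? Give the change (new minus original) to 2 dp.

Original: g = 0.2543, ΔT = 3.3/(1−0.2543) = 4.4254 K.
Without ice-albedo: g' = 0.22, ΔT' = 3.3/(1−0.22) = 4.2308 K.
Change = 4.2308 − 4.4254 = -0.19 K.

-0.19 K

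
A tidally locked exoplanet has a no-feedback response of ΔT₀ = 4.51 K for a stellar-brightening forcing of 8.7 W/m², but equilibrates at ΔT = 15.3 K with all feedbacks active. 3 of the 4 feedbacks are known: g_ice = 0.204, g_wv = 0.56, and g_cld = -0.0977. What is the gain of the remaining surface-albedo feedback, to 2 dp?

0.04

Amplification A = ΔT/ΔT₀ = 15.3/4.51 = 3.392.
Total gain g = 1 − 1/A = 1 − 1/3.392 = 0.7052.
Known gains sum to 0.204 + 0.56 − 0.0977 = 0.6663.
g_alb = 0.7052 − 0.6663 = 0.04.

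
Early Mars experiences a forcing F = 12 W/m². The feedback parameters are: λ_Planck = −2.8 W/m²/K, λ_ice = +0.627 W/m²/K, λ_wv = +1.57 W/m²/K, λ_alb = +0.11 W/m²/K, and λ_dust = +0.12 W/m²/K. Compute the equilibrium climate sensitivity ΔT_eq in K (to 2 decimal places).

Net feedback parameter λ = (−2.8) + (+0.627) + (+1.57) + (+0.11) + (+0.12) = -0.373 W/m²/K.
ΔT = −F/λ = −12/(-0.373) = 32.17 K.

32.17 K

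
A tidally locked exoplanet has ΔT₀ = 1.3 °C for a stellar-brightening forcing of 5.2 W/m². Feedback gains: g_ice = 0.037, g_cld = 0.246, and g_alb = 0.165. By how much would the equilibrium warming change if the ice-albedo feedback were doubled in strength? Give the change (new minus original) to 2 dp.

Original: g = 0.448, ΔT = 1.3/(1−0.448) = 2.3551 °C.
With doubled ice-albedo: g' = 0.485, ΔT' = 1.3/(1−0.485) = 2.5243 °C.
Change = 2.5243 − 2.3551 = 0.17 °C.

0.17 °C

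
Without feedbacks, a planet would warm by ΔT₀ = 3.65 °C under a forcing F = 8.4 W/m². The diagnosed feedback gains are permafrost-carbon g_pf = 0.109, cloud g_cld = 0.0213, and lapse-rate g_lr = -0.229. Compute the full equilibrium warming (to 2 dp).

Total gain g = 0.109 + 0.0213 − 0.229 = -0.0987.
Amplification A = 1/(1 + 0.0987) = 0.9102.
ΔT = 3.65 × 0.9102 = 3.32 °C.

3.32 °C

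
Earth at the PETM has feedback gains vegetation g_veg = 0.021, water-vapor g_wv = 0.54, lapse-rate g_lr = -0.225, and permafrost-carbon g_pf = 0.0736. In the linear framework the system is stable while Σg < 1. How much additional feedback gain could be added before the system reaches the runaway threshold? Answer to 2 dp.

0.59

Current total gain = 0.021 + 0.54 − 0.225 + 0.0736 = 0.4096.
Margin to runaway = 1 − 0.4096 = 0.59.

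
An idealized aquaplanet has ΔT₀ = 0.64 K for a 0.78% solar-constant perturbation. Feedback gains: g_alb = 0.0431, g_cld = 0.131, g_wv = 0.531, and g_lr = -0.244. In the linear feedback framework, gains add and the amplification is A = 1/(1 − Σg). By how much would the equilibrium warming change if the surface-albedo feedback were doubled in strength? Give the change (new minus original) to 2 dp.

0.10 K

Original: g = 0.4611, ΔT = 0.64/(1−0.4611) = 1.1876 K.
With doubled surface-albedo: g' = 0.5042, ΔT' = 0.64/(1−0.5042) = 1.2908 K.
Change = 1.2908 − 1.1876 = 0.10 K.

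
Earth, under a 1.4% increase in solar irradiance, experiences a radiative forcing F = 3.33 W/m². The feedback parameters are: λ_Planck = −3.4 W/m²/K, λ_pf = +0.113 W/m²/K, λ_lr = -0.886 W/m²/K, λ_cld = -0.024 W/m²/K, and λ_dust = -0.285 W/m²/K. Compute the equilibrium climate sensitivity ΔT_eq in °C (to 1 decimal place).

0.7 °C

Net feedback parameter λ = (−3.4) + (+0.113) + (-0.886) + (-0.024) + (-0.285) = -4.482 W/m²/K.
ΔT = −F/λ = −3.33/(-4.482) = 0.7 °C.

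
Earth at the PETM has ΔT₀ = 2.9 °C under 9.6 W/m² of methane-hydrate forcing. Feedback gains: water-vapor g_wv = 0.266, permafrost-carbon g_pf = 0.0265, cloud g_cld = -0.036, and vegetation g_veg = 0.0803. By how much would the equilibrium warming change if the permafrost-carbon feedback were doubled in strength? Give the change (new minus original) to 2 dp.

0.18 °C

Original: g = 0.3368, ΔT = 2.9/(1−0.3368) = 4.3727 °C.
With doubled permafrost-carbon: g' = 0.3633, ΔT' = 2.9/(1−0.3633) = 4.5547 °C.
Change = 4.5547 − 4.3727 = 0.18 °C.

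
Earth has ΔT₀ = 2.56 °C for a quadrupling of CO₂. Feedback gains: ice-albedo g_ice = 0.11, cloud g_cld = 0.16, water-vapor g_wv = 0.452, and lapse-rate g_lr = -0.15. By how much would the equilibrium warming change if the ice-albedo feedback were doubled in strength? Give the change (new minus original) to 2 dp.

Original: g = 0.572, ΔT = 2.56/(1−0.572) = 5.9813 °C.
With doubled ice-albedo: g' = 0.682, ΔT' = 2.56/(1−0.682) = 8.0503 °C.
Change = 8.0503 − 5.9813 = 2.07 °C.

2.07 °C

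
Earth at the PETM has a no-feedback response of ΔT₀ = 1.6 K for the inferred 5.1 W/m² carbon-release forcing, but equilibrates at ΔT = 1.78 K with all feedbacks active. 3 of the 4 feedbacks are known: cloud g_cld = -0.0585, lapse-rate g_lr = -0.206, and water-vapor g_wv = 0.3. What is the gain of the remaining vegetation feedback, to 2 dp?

Amplification A = ΔT/ΔT₀ = 1.78/1.6 = 1.113.
Total gain g = 1 − 1/A = 1 − 1/1.113 = 0.1015.
Known gains sum to -0.0585 − 0.206 + 0.3 = 0.0355.
g_veg = 0.1015 − 0.0355 = 0.07.

0.07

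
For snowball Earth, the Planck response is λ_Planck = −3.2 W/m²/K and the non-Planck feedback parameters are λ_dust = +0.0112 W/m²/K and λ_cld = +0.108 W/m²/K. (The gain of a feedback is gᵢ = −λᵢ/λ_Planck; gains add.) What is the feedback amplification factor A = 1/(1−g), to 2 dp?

Convert to gains: g_dust = 0.0112/3.2 = 0.0035; g_cld = 0.108/3.2 = 0.03375.
Total gain g = 0.03725.
A = 1/(1 − 0.03725) = 1.04.

1.04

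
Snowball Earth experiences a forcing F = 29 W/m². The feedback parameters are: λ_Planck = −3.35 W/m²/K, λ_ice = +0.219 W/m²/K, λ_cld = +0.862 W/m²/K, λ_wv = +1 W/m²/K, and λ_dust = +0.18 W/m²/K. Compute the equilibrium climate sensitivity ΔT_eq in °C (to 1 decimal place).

Net feedback parameter λ = (−3.35) + (+0.219) + (+0.862) + (+1) + (+0.18) = -1.089 W/m²/K.
ΔT = −F/λ = −29/(-1.089) = 26.6 °C.

26.6 °C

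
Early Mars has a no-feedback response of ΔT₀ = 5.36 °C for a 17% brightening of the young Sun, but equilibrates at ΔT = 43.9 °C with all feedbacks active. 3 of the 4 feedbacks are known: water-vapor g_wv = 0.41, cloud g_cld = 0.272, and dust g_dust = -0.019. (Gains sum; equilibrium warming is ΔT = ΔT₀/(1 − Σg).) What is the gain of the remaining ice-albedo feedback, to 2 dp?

0.21

Amplification A = ΔT/ΔT₀ = 43.9/5.36 = 8.19.
Total gain g = 1 − 1/A = 1 − 1/8.19 = 0.8779.
Known gains sum to 0.41 + 0.272 − 0.019 = 0.663.
g_ice = 0.8779 − 0.663 = 0.21.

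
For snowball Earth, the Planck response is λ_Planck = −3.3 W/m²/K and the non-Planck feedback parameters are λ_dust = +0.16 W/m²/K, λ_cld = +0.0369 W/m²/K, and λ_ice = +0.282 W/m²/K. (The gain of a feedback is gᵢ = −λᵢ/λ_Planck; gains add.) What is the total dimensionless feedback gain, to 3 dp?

Convert to gains: g_dust = 0.16/3.3 = 0.04848; g_cld = 0.0369/3.3 = 0.01118; g_ice = 0.282/3.3 = 0.08545.
Total gain g = 0.14511.

0.145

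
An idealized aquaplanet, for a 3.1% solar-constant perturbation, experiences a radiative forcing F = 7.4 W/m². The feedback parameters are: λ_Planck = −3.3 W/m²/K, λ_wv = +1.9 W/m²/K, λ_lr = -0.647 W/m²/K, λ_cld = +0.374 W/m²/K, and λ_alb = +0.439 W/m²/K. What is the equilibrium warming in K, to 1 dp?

6.0 K

Net feedback parameter λ = (−3.3) + (+1.9) + (-0.647) + (+0.374) + (+0.439) = -1.234 W/m²/K.
ΔT = −F/λ = −7.4/(-1.234) = 6.0 K.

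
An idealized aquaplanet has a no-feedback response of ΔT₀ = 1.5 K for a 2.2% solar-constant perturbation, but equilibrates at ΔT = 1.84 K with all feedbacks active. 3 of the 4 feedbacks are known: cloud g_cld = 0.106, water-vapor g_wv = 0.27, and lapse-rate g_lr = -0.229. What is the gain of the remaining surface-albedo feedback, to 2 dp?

0.04

Amplification A = ΔT/ΔT₀ = 1.84/1.5 = 1.227.
Total gain g = 1 − 1/A = 1 − 1/1.227 = 0.185.
Known gains sum to 0.106 + 0.27 − 0.229 = 0.147.
g_alb = 0.185 − 0.147 = 0.04.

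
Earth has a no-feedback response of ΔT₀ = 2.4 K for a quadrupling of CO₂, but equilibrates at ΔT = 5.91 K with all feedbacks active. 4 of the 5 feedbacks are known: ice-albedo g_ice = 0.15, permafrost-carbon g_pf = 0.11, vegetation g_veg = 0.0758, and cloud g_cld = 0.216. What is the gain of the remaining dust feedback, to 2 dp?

Amplification A = ΔT/ΔT₀ = 5.91/2.4 = 2.463.
Total gain g = 1 − 1/A = 1 − 1/2.463 = 0.594.
Known gains sum to 0.15 + 0.11 + 0.0758 + 0.216 = 0.5518.
g_dust = 0.594 − 0.5518 = 0.04.

0.04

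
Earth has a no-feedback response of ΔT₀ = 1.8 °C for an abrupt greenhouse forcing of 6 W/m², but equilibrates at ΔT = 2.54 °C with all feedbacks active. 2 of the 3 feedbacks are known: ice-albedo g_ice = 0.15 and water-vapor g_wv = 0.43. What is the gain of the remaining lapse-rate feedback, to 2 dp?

-0.29

Amplification A = ΔT/ΔT₀ = 2.54/1.8 = 1.411.
Total gain g = 1 − 1/A = 1 − 1/1.411 = 0.2913.
Known gains sum to 0.15 + 0.43 = 0.58.
g_lr = 0.2913 − 0.58 = -0.29.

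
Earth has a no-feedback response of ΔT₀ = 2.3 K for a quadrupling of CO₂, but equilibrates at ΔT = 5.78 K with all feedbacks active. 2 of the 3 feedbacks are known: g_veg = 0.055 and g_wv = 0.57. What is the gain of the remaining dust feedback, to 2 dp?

-0.02

Amplification A = ΔT/ΔT₀ = 5.78/2.3 = 2.513.
Total gain g = 1 − 1/A = 1 − 1/2.513 = 0.6021.
Known gains sum to 0.055 + 0.57 = 0.625.
g_dust = 0.6021 − 0.625 = -0.02.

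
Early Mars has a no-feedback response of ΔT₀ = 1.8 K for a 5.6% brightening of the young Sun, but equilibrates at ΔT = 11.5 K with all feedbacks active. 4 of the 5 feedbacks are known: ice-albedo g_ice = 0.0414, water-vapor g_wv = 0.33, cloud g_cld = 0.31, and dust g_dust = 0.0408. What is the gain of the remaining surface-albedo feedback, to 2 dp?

Amplification A = ΔT/ΔT₀ = 11.5/1.8 = 6.389.
Total gain g = 1 − 1/A = 1 − 1/6.389 = 0.8435.
Known gains sum to 0.0414 + 0.33 + 0.31 + 0.0408 = 0.7222.
g_alb = 0.8435 − 0.7222 = 0.12.

0.12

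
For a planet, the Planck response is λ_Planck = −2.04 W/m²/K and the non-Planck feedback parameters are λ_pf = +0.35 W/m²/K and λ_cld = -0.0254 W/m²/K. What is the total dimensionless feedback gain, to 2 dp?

0.16

Convert to gains: g_pf = 0.35/2.04 = 0.1716; g_cld = -0.0254/2.04 = -0.01245.
Total gain g = 0.15915.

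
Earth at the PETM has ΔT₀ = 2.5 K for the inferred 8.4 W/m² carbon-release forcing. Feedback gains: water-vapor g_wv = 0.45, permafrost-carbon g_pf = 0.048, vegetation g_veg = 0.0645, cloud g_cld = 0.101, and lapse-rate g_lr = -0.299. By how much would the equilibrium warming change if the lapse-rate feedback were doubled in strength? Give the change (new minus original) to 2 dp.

-1.26 K

Original: g = 0.3645, ΔT = 2.5/(1−0.3645) = 3.9339 K.
With doubled lapse-rate: g' = 0.0655, ΔT' = 2.5/(1−0.0655) = 2.6752 K.
Change = 2.6752 − 3.9339 = -1.26 K.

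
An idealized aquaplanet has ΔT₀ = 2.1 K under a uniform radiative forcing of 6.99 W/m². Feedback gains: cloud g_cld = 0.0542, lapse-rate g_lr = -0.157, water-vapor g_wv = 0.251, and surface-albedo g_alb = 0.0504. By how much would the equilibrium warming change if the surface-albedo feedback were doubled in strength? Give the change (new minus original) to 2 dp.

Original: g = 0.1986, ΔT = 2.1/(1−0.1986) = 2.6204 K.
With doubled surface-albedo: g' = 0.249, ΔT' = 2.1/(1−0.249) = 2.7963 K.
Change = 2.7963 − 2.6204 = 0.18 K.

0.18 K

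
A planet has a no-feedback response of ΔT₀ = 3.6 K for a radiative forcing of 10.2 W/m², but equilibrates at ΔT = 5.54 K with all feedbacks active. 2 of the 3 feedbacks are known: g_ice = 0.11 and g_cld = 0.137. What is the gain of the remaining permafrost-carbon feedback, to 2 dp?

Amplification A = ΔT/ΔT₀ = 5.54/3.6 = 1.539.
Total gain g = 1 − 1/A = 1 − 1/1.539 = 0.3502.
Known gains sum to 0.11 + 0.137 = 0.247.
g_pf = 0.3502 − 0.247 = 0.10.

0.10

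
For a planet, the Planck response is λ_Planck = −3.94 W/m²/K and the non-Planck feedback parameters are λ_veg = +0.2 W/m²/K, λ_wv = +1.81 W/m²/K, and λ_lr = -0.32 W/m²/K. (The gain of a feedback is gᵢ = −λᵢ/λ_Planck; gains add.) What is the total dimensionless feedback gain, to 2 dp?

0.43

Convert to gains: g_veg = 0.2/3.94 = 0.05076; g_wv = 1.81/3.94 = 0.4594; g_lr = -0.32/3.94 = -0.08122.
Total gain g = 0.42894.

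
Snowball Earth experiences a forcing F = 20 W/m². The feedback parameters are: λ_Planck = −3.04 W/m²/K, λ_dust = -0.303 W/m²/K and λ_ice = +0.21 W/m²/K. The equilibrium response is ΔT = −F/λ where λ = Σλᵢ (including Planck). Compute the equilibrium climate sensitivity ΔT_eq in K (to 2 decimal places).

6.38 K

Net feedback parameter λ = (−3.04) + (-0.303) + (+0.21) = -3.133 W/m²/K.
ΔT = −F/λ = −20/(-3.133) = 6.38 K.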